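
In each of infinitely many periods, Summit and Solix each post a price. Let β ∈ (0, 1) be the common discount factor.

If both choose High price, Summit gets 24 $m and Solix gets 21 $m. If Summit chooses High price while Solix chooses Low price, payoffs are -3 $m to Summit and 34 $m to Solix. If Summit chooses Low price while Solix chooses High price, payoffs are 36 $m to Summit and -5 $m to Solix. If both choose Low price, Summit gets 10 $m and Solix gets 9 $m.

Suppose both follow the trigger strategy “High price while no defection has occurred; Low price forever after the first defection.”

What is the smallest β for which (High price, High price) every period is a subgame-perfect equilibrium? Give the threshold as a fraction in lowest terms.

For Summit: deviation gain 36−24 = 12, per-period punishment loss 24−10 = 14. IC gives β ≥ 12/26 = 6/13.
For Solix: gain 13, loss 12 per period, so β ≥ 13/25.
The tighter constraint is Solix's, so cooperation needs β ≥ 13/25.

13/25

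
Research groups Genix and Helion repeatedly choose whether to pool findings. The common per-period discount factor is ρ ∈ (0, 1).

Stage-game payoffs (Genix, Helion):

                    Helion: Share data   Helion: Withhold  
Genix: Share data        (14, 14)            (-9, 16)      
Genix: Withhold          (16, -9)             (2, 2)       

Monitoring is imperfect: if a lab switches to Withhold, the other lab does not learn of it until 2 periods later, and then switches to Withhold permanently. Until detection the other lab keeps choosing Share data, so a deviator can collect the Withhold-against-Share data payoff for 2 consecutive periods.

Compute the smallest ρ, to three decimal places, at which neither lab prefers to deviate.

0.378

Deviating for the 2 undetected periods gains 16−14 = 2 per period over cooperation, then loses 14−2 = 12 per period forever once punishment starts.
Gain: 2(1 + ρ + … + ρ^1); loss: 12·ρ^2/(1−ρ).
No profitable deviation ⇔ 2(1−ρ^2) ≤ 12·ρ^2, i.e. ρ^2 ≥ 2/(2+12) = 1/7.
Hence ρ ≥ (1/7)^(1/2) ≈ 0.378.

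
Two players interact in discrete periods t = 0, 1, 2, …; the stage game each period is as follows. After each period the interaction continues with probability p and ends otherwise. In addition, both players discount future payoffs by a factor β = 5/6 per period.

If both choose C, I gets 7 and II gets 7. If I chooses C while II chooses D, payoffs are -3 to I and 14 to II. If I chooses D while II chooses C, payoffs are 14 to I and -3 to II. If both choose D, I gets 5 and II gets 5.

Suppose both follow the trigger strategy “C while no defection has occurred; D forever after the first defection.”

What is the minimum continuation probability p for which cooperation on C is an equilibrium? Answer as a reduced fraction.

14/15

With continuation probability p and discount β, the effective per-period discount factor is βp.
Grim-trigger IC: βp ≥ (14−7)/(14−5) = 7/9.
So p ≥ (7/9)/(5/6) = 14/15.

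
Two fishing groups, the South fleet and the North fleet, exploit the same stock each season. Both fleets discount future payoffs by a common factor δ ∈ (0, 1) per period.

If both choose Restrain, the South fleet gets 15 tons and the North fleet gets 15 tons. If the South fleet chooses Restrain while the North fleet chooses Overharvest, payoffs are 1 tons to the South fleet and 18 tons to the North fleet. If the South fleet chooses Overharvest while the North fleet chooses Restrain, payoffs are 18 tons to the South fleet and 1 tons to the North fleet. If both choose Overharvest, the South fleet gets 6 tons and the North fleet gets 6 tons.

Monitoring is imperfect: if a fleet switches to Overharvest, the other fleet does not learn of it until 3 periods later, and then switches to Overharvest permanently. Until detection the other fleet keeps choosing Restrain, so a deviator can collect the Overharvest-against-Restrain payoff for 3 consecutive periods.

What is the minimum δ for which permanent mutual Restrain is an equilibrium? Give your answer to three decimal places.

0.630

The best deviation is to choose Overharvest for all 3 undetected periods, earning 18 each, then 6 forever once detected.
Deviation value: 18(1−δ^3)/(1−δ) + 6δ^3/(1−δ); cooperation value: 15/(1−δ).
IC: 15 ≥ 18(1−δ^3) + 6δ^3 = 18 − 12δ^3.
So δ^3 ≥ 3/12 = 1/4, giving δ ≥ (1/4)^(1/3) ≈ 0.630.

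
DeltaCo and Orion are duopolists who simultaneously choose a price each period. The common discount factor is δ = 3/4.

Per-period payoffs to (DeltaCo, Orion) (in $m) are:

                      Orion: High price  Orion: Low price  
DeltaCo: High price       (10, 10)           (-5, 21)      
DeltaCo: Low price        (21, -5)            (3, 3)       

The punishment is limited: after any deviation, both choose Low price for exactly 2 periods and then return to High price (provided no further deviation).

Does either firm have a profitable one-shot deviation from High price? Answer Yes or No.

Yes

Comparing payoff streams over the 3 periods until play realigns: cooperate → 10(1+δ+…+δ^2); deviate → 21 + 3(δ+…+δ^2).
Cooperation is sustained iff (10−3)(δ+…+δ^2) ≥ 21−10.
δ+…+δ^2 = 3/4·(1−(3/4)^2)/(1−3/4) = 1.3125, and (21−10)/(10−3) = 1.5714.
1.3125 < 1.5714, so cooperation is not sustainable.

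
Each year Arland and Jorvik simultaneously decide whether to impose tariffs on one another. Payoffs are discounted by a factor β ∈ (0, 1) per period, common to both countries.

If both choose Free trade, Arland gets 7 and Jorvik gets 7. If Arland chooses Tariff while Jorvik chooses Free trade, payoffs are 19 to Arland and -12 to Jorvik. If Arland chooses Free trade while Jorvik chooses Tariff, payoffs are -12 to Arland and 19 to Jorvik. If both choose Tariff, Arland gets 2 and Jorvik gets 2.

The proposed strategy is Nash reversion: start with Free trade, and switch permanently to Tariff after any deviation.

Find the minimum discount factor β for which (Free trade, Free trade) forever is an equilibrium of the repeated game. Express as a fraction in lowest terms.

12/17

7/(1−β) ≥ 19 + 2β/(1−β)
7 ≥ 19 − 17β
β ≥ 12/17.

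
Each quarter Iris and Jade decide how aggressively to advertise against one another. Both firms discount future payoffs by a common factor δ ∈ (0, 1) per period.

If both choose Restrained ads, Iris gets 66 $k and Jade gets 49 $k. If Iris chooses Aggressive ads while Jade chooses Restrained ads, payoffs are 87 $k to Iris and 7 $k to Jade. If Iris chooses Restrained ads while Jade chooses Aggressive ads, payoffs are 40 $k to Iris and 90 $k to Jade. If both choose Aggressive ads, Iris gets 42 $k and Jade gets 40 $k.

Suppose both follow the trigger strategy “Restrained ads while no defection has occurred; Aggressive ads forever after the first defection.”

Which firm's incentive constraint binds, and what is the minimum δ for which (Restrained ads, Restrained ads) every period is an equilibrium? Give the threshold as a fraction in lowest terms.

For Iris: deviation gain 87−66 = 21, per-period punishment loss 66−42 = 24. IC gives δ ≥ 21/45 = 7/15.
For Jade: gain 41, loss 9 per period, so δ ≥ 41/50.
The tighter constraint is Jade's, so cooperation needs δ ≥ 41/50.

Jade; δ ≥ 41/50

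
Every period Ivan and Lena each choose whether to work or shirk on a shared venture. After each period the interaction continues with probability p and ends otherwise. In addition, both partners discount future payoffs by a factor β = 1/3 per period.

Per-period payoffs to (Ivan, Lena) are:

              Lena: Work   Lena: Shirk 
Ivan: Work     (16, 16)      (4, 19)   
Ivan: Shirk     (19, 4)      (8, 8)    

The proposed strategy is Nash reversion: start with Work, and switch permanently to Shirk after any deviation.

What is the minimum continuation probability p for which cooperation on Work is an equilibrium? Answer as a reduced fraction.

9/11

Expected continuation weight on next period's payoff is β·p = 1/3·p, which plays the role of the discount factor.
Cooperation requires 1/3·p ≥ (19−16)/(19−8) = 3/11, hence p ≥ 9/11.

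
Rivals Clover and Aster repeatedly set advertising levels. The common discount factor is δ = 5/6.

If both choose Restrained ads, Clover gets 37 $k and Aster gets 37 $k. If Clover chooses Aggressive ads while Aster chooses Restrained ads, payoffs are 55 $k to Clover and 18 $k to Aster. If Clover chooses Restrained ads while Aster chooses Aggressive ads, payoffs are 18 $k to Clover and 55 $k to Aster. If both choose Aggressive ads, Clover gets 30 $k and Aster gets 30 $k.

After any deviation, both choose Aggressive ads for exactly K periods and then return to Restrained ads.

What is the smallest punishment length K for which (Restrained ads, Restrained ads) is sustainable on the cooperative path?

No profitable deviation requires (37−30)(δ+…+δ^K) ≥ 55−37, i.e. δ+…+δ^K ≥ 18/7 ≈ 2.5714.
With δ = 5/6, the partial sums are K=1: 0.8333, K=2: 1.5278, K=3: 2.1065, K=4: 2.5887.
K = 4 is the first length at which the sum reaches 2.5714.

4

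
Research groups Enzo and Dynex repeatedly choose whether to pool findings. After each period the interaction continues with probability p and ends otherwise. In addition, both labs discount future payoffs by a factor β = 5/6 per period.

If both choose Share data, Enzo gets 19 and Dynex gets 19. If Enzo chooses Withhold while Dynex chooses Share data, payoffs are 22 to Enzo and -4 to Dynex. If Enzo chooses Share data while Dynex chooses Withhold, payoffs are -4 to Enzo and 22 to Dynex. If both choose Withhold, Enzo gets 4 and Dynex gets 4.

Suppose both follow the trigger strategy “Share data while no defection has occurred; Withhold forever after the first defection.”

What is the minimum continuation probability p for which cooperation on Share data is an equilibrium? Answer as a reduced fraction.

1/5

With continuation probability p and discount β, the effective per-period discount factor is βp.
Grim-trigger IC: βp ≥ (22−19)/(22−4) = 1/6.
So p ≥ (1/6)/(5/6) = 1/5.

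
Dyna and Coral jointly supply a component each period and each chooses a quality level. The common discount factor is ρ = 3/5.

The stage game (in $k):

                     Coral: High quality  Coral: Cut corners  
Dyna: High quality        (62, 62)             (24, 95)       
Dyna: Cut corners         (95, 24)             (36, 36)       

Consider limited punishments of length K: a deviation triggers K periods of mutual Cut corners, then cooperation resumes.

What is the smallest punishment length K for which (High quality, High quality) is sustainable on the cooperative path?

4

No profitable deviation requires (62−36)(ρ+…+ρ^K) ≥ 95−62, i.e. ρ+…+ρ^K ≥ 33/26 ≈ 1.2692.
With ρ = 3/5, the partial sums are K=1: 0.6000, K=2: 0.9600, K=3: 1.1760, K=4: 1.3056.
K = 4 is the first length at which the sum reaches 1.2692.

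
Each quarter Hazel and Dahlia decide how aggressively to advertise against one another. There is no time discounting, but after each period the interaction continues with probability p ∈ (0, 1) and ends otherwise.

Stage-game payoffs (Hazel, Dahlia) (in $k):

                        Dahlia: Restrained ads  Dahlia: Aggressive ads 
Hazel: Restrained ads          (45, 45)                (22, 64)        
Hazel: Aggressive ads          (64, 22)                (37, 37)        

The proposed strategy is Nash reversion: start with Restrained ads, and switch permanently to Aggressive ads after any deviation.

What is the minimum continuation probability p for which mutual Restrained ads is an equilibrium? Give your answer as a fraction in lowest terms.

19/27

With no time discounting, the continuation probability p plays the role of the discount factor.
Grim-trigger IC: 45/(1−p) ≥ 64 + 37p/(1−p) ⇒ p ≥ (64−45)/(64−37) = 19/27.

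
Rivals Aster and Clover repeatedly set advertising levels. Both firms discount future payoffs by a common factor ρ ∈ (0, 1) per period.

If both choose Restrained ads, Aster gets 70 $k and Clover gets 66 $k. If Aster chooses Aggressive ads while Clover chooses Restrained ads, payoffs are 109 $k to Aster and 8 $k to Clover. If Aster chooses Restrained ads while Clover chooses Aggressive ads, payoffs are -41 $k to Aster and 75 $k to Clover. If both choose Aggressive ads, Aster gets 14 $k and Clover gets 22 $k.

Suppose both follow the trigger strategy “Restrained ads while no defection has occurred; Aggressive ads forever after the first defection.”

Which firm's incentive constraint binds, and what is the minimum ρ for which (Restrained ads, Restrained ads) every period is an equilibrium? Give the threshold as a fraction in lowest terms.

For Aster: deviation gain 109−70 = 39, per-period punishment loss 70−14 = 56. IC gives ρ ≥ 39/95.
For Clover: gain 9, loss 44 per period, so ρ ≥ 9/53.
The tighter constraint is Aster's, so cooperation needs ρ ≥ 39/95.

Aster; ρ ≥ 39/95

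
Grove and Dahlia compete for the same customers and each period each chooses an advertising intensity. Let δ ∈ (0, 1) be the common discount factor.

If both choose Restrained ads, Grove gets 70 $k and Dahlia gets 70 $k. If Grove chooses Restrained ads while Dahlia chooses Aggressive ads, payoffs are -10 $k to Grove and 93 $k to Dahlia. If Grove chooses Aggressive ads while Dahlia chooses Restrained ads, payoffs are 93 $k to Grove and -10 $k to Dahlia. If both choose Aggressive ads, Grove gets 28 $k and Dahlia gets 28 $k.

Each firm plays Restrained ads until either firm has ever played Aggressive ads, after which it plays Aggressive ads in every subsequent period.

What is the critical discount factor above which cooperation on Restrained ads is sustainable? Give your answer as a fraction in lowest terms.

Under grim trigger the critical discount factor is (T−C)/(T−P) with T = 93, C = 70, P = 28.
δ* = (93−70)/(93−28) = 23/65.

23/65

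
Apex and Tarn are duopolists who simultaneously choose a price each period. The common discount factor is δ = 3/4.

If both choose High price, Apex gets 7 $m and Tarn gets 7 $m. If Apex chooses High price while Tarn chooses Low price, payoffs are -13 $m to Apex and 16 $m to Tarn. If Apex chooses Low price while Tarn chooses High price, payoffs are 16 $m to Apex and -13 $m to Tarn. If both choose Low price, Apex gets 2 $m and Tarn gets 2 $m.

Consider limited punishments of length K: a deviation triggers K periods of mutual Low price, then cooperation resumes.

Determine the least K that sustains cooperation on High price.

4

IC: δ(1−δ^K)/(1−δ) ≥ (16−7)/(7−2) = 9/5.
With δ = 3/4: need 1 − δ^K ≥ 9/5·(1−3/4)/(3/4), i.e. δ^K ≤ 0.4000.
Since (3/4)^3 = 0.4219 and (3/4)^4 = 0.3164, the smallest such K is 4.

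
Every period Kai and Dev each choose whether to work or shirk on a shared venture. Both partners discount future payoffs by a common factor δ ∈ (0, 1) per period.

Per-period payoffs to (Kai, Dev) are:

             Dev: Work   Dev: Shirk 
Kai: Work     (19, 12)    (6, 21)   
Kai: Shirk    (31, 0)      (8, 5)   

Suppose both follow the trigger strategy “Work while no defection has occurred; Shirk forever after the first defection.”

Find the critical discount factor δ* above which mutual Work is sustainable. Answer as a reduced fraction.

9/16

For Kai: deviation gain 31−19 = 12, per-period punishment loss 19−8 = 11. IC gives δ ≥ 12/23.
For Dev: gain 9, loss 7 per period, so δ ≥ 9/16.
The tighter constraint is Dev's, so cooperation needs δ ≥ 9/16.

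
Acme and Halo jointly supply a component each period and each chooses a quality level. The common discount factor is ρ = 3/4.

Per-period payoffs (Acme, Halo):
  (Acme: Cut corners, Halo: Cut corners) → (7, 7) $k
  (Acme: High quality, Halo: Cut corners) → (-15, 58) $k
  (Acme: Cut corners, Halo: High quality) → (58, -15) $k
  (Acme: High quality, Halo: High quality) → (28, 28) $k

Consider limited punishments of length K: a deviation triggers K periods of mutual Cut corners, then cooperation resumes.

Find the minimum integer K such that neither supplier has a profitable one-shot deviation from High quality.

3

IC: ρ(1−ρ^K)/(1−ρ) ≥ (58−28)/(28−7) = 10/7.
With ρ = 3/4: need 1 − ρ^K ≥ 10/7·(1−3/4)/(3/4), i.e. ρ^K ≤ 0.5238.
Since (3/4)^2 = 0.5625 and (3/4)^3 = 0.4219, the smallest such K is 3.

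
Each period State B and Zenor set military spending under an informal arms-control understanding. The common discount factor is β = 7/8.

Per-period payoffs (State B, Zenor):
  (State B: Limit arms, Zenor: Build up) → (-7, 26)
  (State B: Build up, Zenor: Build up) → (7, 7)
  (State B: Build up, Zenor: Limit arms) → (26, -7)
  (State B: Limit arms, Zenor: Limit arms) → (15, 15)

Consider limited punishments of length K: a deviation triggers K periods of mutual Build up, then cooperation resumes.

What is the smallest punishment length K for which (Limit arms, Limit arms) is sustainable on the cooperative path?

2

Need Σ_{k=1}^{K} β^k ≥ (26−15)/(15−7) = 1.3750 at β = 7/8.
At K = 1 the sum is 0.8750 < 1.3750; at K = 2 it is 1.6406 ≥ 1.3750.
So the minimum punishment length is K = 2.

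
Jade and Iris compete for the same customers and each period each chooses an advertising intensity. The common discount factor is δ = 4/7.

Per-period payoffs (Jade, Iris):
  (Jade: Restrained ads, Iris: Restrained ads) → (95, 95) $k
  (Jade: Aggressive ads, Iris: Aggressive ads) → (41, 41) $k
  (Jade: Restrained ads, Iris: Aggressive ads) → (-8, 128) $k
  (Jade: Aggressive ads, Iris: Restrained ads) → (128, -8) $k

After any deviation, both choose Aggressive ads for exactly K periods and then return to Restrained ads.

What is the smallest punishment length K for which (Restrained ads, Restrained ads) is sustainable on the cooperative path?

2

Need Σ_{k=1}^{K} δ^k ≥ (128−95)/(95−41) = 0.6111 at δ = 4/7.
At K = 1 the sum is 0.5714 < 0.6111; at K = 2 it is 0.8980 ≥ 0.6111.
So the minimum punishment length is K = 2.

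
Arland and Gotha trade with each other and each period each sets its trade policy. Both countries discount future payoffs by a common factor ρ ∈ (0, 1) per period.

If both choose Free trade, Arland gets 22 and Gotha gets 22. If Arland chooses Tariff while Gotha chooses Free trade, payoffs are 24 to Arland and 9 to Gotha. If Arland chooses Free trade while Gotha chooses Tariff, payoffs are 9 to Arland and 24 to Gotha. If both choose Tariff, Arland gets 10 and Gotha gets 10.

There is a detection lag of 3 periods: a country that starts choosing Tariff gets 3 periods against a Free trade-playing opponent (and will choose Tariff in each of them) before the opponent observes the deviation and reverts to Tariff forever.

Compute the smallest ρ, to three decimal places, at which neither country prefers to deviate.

0.523

A deviator earns 24 for 3 periods, then 10 forever; cooperating earns 22 forever. Multiplying the IC by (1−ρ):
22 ≥ 24(1−ρ^3) + 10ρ^3, so 14·ρ^3 ≥ 2 and ρ^3 ≥ 1/7.
ρ ≥ (1/7)^(1/3) ≈ 0.523.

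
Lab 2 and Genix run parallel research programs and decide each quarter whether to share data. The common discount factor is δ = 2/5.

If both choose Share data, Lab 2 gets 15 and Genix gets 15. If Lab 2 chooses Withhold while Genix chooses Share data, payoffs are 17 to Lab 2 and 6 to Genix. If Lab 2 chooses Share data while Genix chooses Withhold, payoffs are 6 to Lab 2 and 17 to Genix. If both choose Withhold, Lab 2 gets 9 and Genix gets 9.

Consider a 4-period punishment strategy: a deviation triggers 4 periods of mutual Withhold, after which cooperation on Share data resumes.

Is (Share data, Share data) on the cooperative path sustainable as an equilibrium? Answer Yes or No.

Yes

Comparing payoff streams over the 5 periods until play realigns: cooperate → 15(1+δ+…+δ^4); deviate → 17 + 9(δ+…+δ^4).
Cooperation is sustained iff (15−9)(δ+…+δ^4) ≥ 17−15.
δ+…+δ^4 = 2/5·(1−(2/5)^4)/(1−2/5) = 0.6496, and (17−15)/(15−9) = 0.3333.
0.6496 ≥ 0.3333, so cooperation is sustainable.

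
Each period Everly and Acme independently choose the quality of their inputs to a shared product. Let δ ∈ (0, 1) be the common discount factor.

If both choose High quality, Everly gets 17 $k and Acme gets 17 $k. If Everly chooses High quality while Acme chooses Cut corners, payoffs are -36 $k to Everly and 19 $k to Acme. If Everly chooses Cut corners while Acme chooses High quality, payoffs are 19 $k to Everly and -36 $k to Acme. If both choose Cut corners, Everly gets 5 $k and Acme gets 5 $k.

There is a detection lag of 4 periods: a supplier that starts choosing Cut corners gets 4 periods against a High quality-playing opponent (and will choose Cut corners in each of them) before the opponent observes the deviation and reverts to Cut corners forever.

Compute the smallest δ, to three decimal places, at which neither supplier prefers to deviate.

0.615

A deviator earns 19 for 4 periods, then 5 forever; cooperating earns 17 forever. Multiplying the IC by (1−δ):
17 ≥ 19(1−δ^4) + 5δ^4, so 14·δ^4 ≥ 2 and δ^4 ≥ 1/7.
δ ≥ (1/7)^(1/4) ≈ 0.615.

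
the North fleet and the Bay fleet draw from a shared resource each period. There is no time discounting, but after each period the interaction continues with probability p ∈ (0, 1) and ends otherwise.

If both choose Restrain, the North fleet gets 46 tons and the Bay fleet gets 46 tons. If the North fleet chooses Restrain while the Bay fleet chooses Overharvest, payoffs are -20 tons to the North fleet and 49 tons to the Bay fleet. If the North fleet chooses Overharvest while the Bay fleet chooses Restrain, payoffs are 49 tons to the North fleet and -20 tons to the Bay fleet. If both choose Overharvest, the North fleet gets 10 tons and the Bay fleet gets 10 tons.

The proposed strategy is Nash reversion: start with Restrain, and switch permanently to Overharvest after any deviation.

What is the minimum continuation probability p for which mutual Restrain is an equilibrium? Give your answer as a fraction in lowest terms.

With no time discounting, the continuation probability p plays the role of the discount factor.
Grim-trigger IC: 46/(1−p) ≥ 49 + 10p/(1−p) ⇒ p ≥ (49−46)/(49−10) = 1/13.

1/13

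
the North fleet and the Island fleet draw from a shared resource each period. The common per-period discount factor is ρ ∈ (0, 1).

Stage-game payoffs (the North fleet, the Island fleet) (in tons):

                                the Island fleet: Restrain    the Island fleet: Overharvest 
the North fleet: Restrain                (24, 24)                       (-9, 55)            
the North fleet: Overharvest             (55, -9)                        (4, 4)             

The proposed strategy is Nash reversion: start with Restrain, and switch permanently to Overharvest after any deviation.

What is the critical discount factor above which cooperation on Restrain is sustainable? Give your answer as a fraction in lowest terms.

31/51

24/(1−ρ) ≥ 55 + 4ρ/(1−ρ)
24 ≥ 55 − 51ρ
ρ ≥ 31/51.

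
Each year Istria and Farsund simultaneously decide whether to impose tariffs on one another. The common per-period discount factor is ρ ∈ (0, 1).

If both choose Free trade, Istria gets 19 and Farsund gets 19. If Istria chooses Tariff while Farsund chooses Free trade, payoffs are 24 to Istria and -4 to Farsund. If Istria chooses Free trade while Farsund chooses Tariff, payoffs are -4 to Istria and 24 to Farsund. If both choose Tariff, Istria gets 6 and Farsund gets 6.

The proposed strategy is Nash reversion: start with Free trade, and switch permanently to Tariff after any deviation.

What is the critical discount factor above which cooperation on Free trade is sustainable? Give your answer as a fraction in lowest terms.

One-period gain from deviating is 24 − 19 = 5. The loss is 19 − 6 = 13 in every subsequent period, with present value 13·ρ/(1−ρ).
Deviation is unprofitable when 13·ρ/(1−ρ) ≥ 5, i.e. ρ/(1−ρ) ≥ 5/13.
Equivalently ρ ≥ 5/(5+13) = 5/18.

5/18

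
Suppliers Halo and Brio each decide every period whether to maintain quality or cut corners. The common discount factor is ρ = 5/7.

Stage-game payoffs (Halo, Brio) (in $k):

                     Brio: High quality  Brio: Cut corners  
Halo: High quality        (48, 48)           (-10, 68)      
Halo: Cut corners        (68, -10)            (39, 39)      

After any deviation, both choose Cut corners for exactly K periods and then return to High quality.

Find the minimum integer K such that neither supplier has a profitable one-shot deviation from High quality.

7

No profitable deviation requires (48−39)(ρ+…+ρ^K) ≥ 68−48, i.e. ρ+…+ρ^K ≥ 20/9 ≈ 2.2222.
With ρ = 5/7, the partial sums are K=1: 0.7143, K=2: 1.2245, …, K=5: 2.0352, K=6: 2.1680, K=7: 2.2628.
K = 7 is the first length at which the sum reaches 2.2222.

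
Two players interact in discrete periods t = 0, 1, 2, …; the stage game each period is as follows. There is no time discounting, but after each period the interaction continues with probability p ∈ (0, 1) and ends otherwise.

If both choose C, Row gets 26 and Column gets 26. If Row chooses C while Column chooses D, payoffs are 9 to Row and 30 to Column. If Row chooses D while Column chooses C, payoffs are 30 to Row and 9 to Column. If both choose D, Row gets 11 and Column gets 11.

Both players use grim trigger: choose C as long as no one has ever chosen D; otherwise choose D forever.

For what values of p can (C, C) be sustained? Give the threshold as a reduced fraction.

With no time discounting, the continuation probability p plays the role of the discount factor.
Grim-trigger IC: 26/(1−p) ≥ 30 + 11p/(1−p) ⇒ p ≥ (30−26)/(30−11) = 4/19.

4/19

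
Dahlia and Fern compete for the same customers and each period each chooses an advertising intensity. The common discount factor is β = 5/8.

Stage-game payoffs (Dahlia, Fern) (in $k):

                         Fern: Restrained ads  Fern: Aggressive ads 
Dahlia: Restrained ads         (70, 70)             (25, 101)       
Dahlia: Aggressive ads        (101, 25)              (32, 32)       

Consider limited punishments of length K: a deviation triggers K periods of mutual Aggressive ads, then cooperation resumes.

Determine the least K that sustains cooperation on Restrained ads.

2

IC: β(1−β^K)/(1−β) ≥ (101−70)/(70−32) = 31/38.
With β = 5/8: need 1 − β^K ≥ 31/38·(1−5/8)/(5/8), i.e. β^K ≤ 0.5105.
Since (5/8)^1 = 0.6250 and (5/8)^2 = 0.3906, the smallest such K is 2.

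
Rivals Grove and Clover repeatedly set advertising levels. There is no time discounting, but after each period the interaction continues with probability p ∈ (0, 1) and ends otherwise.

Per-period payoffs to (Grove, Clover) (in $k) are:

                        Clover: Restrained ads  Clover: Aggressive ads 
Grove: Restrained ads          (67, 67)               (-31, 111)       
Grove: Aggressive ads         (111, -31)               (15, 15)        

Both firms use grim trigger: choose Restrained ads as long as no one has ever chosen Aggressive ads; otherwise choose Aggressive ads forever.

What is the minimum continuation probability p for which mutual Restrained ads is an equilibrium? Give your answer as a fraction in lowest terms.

11/24

With no time discounting, the continuation probability p plays the role of the discount factor.
Grim-trigger IC: 67/(1−p) ≥ 111 + 15p/(1−p) ⇒ p ≥ (111−67)/(111−15) = 11/24.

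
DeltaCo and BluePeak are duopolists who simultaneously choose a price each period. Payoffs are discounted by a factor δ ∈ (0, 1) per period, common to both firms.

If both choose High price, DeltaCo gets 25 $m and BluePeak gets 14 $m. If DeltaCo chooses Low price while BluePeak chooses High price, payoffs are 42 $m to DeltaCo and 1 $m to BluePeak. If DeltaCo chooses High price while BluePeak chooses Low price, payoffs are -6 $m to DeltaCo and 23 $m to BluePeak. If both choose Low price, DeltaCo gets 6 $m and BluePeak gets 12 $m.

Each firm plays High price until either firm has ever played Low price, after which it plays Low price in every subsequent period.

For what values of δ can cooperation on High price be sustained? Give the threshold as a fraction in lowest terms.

9/11

For DeltaCo: deviation gain 42−25 = 17, per-period punishment loss 25−6 = 19. IC gives δ ≥ 17/36.
For BluePeak: gain 9, loss 2 per period, so δ ≥ 9/11.
The tighter constraint is BluePeak's, so cooperation needs δ ≥ 9/11.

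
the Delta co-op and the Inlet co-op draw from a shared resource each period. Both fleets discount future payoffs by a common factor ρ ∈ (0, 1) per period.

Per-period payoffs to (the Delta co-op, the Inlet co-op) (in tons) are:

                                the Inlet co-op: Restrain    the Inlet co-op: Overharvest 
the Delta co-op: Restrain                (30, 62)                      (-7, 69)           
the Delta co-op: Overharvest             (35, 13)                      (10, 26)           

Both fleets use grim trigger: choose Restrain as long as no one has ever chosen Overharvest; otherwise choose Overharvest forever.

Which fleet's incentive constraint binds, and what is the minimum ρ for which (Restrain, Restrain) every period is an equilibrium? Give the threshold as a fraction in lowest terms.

the Delta co-op: cooperation gives 30 each period; deviation gives 35 once then 10 forever.
  30/(1−ρ) ≥ 35 + 10ρ/(1−ρ) ⇒ ρ ≥ 5/25 = 1/5.
the Inlet co-op: cooperation gives 62 each period; deviation gives 69 once then 26 forever.
  ρ ≥ 7/43.
Both must hold, so the binding constraint is the Delta co-op's: ρ ≥ 1/5.

the Delta co-op; ρ ≥ 1/5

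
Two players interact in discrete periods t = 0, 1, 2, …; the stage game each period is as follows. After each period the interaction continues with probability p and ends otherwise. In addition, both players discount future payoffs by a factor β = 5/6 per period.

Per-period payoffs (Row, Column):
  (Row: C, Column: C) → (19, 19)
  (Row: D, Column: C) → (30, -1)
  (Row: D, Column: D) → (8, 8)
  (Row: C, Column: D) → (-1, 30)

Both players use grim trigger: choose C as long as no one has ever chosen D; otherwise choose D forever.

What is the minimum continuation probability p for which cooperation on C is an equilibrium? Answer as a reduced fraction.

With continuation probability p and discount β, the effective per-period discount factor is βp.
Grim-trigger IC: βp ≥ (30−19)/(30−8) = 1/2.
So p ≥ (1/2)/(5/6) = 3/5.

3/5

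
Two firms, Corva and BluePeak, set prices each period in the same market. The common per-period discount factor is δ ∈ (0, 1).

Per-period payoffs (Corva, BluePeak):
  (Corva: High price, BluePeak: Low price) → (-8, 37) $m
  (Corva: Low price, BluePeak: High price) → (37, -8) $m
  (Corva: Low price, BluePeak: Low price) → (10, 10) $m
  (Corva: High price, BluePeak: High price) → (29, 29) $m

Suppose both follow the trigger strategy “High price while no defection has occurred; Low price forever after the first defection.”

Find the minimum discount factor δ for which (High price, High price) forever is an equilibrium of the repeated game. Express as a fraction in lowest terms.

8/27

One-period gain from deviating is 37 − 29 = 8. The loss is 29 − 10 = 19 in every subsequent period, with present value 19·δ/(1−δ).
Deviation is unprofitable when 19·δ/(1−δ) ≥ 8, i.e. δ/(1−δ) ≥ 8/19.
Equivalently δ ≥ 8/(8+19) = 8/27.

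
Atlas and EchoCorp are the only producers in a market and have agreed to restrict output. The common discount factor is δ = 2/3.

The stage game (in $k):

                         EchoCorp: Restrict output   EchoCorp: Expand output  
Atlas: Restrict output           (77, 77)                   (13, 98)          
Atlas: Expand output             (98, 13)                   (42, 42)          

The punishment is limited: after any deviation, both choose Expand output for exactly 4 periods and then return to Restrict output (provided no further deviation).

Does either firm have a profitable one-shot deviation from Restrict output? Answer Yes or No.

IC: δ+…+δ^4 ≥ (98−77)/(77−42) = 3/5.
At δ = 2/3: partial sum = 1.6049 ≥ 0.6000. Cooperation sustainable.

No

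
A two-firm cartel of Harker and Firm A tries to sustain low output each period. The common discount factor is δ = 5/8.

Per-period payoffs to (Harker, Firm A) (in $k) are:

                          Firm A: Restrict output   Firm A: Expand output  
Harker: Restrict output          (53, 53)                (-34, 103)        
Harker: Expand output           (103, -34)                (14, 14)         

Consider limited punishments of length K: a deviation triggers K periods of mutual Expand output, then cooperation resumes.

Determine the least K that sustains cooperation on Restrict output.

4

No profitable deviation requires (53−14)(δ+…+δ^K) ≥ 103−53, i.e. δ+…+δ^K ≥ 50/39 ≈ 1.2821.
With δ = 5/8, the partial sums are K=1: 0.6250, K=2: 1.0156, K=3: 1.2598, K=4: 1.4124.
K = 4 is the first length at which the sum reaches 1.2821.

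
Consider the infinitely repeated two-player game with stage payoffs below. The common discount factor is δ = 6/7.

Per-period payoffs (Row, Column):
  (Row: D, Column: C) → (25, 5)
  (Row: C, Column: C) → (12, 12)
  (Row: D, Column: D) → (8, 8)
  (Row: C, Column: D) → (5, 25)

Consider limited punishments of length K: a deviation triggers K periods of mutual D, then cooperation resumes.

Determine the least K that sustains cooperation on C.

6

No profitable deviation requires (12−8)(δ+…+δ^K) ≥ 25−12, i.e. δ+…+δ^K ≥ 13/4 ≈ 3.2500.
With δ = 6/7, the partial sums are K=1: 0.8571, K=2: 1.5918, K=3: 2.2216, K=4: 2.7613, K=5: 3.2240, K=6: 3.6206.
K = 6 is the first length at which the sum reaches 3.2500.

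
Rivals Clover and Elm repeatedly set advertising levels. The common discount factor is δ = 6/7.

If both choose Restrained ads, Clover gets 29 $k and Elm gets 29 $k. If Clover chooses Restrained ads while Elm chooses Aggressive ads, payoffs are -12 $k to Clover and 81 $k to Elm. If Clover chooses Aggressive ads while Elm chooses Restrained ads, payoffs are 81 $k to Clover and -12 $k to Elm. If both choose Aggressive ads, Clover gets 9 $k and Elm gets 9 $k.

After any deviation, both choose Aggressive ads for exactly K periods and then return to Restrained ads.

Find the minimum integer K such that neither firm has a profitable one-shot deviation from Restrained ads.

4

IC: δ(1−δ^K)/(1−δ) ≥ (81−29)/(29−9) = 13/5.
With δ = 6/7: need 1 − δ^K ≥ 13/5·(1−6/7)/(6/7), i.e. δ^K ≤ 0.5667.
Since (6/7)^3 = 0.6297 and (6/7)^4 = 0.5398, the smallest such K is 4.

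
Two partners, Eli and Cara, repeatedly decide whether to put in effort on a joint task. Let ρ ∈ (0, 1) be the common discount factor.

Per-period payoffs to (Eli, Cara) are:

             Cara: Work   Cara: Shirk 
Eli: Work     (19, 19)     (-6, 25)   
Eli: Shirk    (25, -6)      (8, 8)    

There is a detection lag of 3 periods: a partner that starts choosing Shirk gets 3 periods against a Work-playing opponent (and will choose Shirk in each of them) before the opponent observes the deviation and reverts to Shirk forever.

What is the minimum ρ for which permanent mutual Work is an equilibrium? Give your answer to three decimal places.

0.707

Deviating for the 3 undetected periods gains 25−19 = 6 per period over cooperation, then loses 19−8 = 11 per period forever once punishment starts.
Gain: 6(1 + ρ + … + ρ^2); loss: 11·ρ^3/(1−ρ).
No profitable deviation ⇔ 6(1−ρ^3) ≤ 11·ρ^3, i.e. ρ^3 ≥ 6/(6+11) = 6/17.
Hence ρ ≥ (6/17)^(1/3) ≈ 0.707.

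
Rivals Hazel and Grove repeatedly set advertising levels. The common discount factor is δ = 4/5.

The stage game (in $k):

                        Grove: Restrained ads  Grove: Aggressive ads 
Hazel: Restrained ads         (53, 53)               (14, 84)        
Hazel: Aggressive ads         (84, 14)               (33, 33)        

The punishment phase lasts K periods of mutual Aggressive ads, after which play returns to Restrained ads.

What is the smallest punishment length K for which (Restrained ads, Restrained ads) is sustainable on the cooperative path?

3

Need Σ_{k=1}^{K} δ^k ≥ (84−53)/(53−33) = 1.5500 at δ = 4/5.
At K = 2 the sum is 1.4400 < 1.5500; at K = 3 it is 1.9520 ≥ 1.5500.
So the minimum punishment length is K = 3.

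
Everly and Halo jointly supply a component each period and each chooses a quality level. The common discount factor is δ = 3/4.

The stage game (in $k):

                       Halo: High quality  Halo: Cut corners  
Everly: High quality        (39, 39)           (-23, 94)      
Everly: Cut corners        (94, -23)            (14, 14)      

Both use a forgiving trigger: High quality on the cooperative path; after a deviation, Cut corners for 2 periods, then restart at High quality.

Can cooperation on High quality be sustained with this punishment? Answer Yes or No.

No

IC: δ+…+δ^2 ≥ (94−39)/(39−14) = 11/5.
At δ = 3/4: partial sum = 1.3125 < 2.2000. Cooperation not sustainable.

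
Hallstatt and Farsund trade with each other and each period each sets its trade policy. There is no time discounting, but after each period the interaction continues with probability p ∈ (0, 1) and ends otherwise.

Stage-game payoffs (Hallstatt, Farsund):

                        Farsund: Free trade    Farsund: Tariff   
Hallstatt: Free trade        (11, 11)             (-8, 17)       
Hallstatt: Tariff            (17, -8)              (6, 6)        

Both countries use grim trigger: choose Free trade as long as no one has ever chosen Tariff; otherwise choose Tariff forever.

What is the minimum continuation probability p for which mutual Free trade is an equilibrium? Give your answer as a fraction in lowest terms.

Expected cooperation value is 11 + p·11 + p²·11 + … = 11/(1−p); deviation gives 17 + p·6/(1−p).
11 ≥ 17(1−p) + 6p ⇒ 11p ≥ 6 ⇒ p ≥ 6/11.

6/11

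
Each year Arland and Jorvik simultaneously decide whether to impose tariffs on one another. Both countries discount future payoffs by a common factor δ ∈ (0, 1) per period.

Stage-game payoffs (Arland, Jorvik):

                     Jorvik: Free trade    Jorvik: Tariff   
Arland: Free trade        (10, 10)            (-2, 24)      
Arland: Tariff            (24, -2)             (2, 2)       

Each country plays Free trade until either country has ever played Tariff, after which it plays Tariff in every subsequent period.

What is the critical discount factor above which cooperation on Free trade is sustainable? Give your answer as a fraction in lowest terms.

7/11

Under grim trigger the critical discount factor is (T−C)/(T−P) with T = 24, C = 10, P = 2.
δ* = (24−10)/(24−2) = 14/22 = 7/11.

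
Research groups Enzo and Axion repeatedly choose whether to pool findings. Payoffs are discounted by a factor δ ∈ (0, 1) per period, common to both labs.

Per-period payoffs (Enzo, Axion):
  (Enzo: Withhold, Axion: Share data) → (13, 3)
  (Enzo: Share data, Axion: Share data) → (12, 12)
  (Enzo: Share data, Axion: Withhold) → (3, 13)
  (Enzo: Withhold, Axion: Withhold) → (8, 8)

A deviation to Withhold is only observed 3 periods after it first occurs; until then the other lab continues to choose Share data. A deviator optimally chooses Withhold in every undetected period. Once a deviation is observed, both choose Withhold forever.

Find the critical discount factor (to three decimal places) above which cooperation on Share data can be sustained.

0.585

Deviating for the 3 undetected periods gains 13−12 = 1 per period over cooperation, then loses 12−8 = 4 per period forever once punishment starts.
Gain: 1(1 + δ + … + δ^2); loss: 4·δ^3/(1−δ).
No profitable deviation ⇔ 1(1−δ^3) ≤ 4·δ^3, i.e. δ^3 ≥ 1/(1+4) = 1/5.
Hence δ ≥ (1/5)^(1/3) ≈ 0.585.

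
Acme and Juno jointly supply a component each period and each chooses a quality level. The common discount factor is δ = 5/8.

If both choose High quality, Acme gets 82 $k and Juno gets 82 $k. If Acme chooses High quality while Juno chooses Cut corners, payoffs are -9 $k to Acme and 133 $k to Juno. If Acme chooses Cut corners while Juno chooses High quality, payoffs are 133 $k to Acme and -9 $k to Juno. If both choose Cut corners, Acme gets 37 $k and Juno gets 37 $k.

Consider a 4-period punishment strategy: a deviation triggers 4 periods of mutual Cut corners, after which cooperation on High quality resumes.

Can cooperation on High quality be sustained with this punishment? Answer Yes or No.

Yes

IC: δ+…+δ^4 ≥ (133−82)/(82−37) = 17/15.
At δ = 5/8: partial sum = 1.4124 ≥ 1.1333. Cooperation sustainable.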